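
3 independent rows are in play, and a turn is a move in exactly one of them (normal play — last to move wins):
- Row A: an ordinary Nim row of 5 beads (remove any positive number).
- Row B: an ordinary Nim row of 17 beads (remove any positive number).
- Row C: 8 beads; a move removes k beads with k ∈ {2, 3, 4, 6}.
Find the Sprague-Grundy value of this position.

20

Row A is a plain Nim row of size 5, so its Grundy value is 5.
Row B is a plain Nim row of size 17, so its Grundy value is 17.
For row C, compute g(0), g(1), … with moves {2, 3, 4, 6}:
k:     0  1  2  3  4  5  6  7  8
g(k):  0  0  1  1  2  2  3  3  0
So g(8) = 0.
The value of a disjunctive sum is the nim-sum of the parts.
Combined value = 5 ⊕ 17 ⊕ 0 = 20.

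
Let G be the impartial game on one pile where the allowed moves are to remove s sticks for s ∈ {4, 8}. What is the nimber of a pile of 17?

Compute g(0), g(1), … for moves {4, 8}:
k:     0  1  2  3  4  5  6  7  8  9 10 11 12 13 14 15 16 17
g(k):  0  0  0  0  1  1  1  1  2  2  2  2  0  0  0  0  1  1
So g(17) = 1.

1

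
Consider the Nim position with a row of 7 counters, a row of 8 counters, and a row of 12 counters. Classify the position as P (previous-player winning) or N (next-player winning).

N-position

Write each in binary and XOR column by column:
  0111  (7)
  1000  (8)
  1100  (12)
  ----
  0011  (3)
The nim-sum is 3 ≠ 0, so this is an N-position: the player to move can win.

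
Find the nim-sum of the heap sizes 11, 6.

Write each in binary and XOR column by column:
  1011  (11)
  0110  (6)
  ----
  1101  (13)

13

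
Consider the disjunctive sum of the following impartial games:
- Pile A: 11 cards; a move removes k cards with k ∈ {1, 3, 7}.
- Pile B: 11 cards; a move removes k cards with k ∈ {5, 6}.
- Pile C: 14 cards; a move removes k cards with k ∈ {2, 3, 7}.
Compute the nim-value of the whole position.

3

Build the Grundy sequence for pile A with g(k) = mex{g(k−s) : s ∈ {1, 3, 7}, s ≤ k}:
k:     0  1  2  3  4  5  6  7  8  9 10 11
g(k):  0  1  0  1  0  1  0  1  0  1  0  1
So g(11) = 1.
For pile B, compute g(0), g(1), … with moves {5, 6}:
g(0) = mex{} = 0
g(1) = mex{} = 0
g(2) = mex{} = 0
g(3) = mex{} = 0
g(4) = mex{} = 0
g(5) = mex{0} = 1
g(6) = mex{0} = 1
g(7) = mex{0} = 1
g(8) = mex{0} = 1
g(9) = mex{0} = 1
g(10) = mex{0,1} = 2
g(11) = mex{1} = 0
So g(11) = 0.
Grundy values for pile C (subtraction set {2, 3, 7}):
g(0) = mex{} = 0
g(1) = mex{} = 0
g(2) = mex{0} = 1
g(3) = mex{0} = 1
g(4) = mex{0,1} = 2
g(5) = mex{1} = 0
g(6) = mex{1,2} = 0
g(7) = mex{0,2} = 1
g(8) = mex{0} = 1
g(9) = mex{0,1} = 2
g(10) = mex{1} = 0
g(11) = mex{1,2} = 0
g(12) = mex{0,2} = 1
g(13) = mex{0} = 1
g(14) = mex{0,1} = 2
So g(14) = 2.
The value of a disjunctive sum is the nim-sum of the parts.
Combined value = 1 ⊕ 0 ⊕ 2 = 3.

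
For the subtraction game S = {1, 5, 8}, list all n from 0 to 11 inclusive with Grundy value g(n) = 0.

0, 2, 4, 6

Build the Grundy sequence with g(k) = mex{g(k−s) : s ∈ {1, 5, 8}, s ≤ k}:
k:     0  1  2  3  4  5  6  7  8  9 10 11
g(k):  0  1  0  1  0  1  0  1  2  3  2  3
The P-positions (g = 0) in 0..11 are 0, 2, 4, 6.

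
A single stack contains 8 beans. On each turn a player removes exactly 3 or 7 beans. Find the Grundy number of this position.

Grundy values for subtraction set {3, 7}:
g(0) = mex{} = 0
g(1) = mex{} = 0
g(2) = mex{} = 0
g(3) = mex{0} = 1
g(4) = mex{0} = 1
g(5) = mex{0} = 1
g(6) = mex{1} = 0
g(7) = mex{0,1} = 2
g(8) = mex{0,1} = 2
So g(8) = 2.

2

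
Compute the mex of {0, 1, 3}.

The values 0, 1 are all present; 2 is the first non-negative integer missing from the set.

2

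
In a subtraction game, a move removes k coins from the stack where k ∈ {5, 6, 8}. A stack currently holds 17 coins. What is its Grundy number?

Grundy values for subtraction set {5, 6, 8}:
k:     0  1  2  3  4  5  6  7  8  9 10 11 12 13 14 15 16 17
g(k):  0  0  0  0  0  1  1  1  1  1  2  2  2  0  0  0  0  0
So g(17) = 0.

0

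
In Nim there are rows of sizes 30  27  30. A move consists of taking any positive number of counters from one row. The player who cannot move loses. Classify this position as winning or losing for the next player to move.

Winning position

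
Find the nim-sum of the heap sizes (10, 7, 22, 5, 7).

25

Nim-sum: 10 ⊕ 7 ⊕ 22 ⊕ 5 ⊕ 7 = 25.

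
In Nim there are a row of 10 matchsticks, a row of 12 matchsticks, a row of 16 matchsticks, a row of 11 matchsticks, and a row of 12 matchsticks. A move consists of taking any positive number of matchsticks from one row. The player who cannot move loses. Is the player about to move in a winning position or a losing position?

Winning position

Nim-sum: 10 XOR 12 XOR 16 XOR 11 XOR 12 = 17.
The nim-sum is 17 ≠ 0, so this is an N-position: the player to move can win.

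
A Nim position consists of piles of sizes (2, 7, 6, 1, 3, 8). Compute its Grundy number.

9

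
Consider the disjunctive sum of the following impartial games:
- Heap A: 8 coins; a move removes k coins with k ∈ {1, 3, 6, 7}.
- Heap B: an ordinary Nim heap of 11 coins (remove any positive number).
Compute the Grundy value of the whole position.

9

Grundy values for heap A (subtraction set {1, 3, 6, 7}):
g(0) = mex{} = 0
g(1) = mex{0} = 1
g(2) = mex{1} = 0
g(3) = mex{0} = 1
g(4) = mex{1} = 0
g(5) = mex{0} = 1
g(6) = mex{0,1} = 2
g(7) = mex{0,1,2} = 3
g(8) = mex{0,1,3} = 2
So g(8) = 2.
Heap B is a plain Nim heap of size 11, so its Grundy value is 11.
By the Sprague-Grundy theorem, the Grundy value of a sum of independent games is the XOR of the component values.
Combined value = 2 ⊕ 11 = 9.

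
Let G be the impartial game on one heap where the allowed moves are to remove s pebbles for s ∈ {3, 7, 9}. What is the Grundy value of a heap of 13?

Build the Grundy sequence with g(k) = mex{g(k−s) : s ∈ {3, 7, 9}, s ≤ k}:
k:     0  1  2  3  4  5  6  7  8  9 10 11 12 13
g(k):  0  0  0  1  1  1  0  2  2  1  3  3  0  2
So g(13) = 2.

2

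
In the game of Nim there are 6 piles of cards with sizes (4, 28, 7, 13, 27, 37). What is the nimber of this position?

44

Compute the nim-sum pairwise:
4 ⊕ 28 = 24
24 ⊕ 7 = 31
31 ⊕ 13 = 18
18 ⊕ 27 = 9
9 ⊕ 37 = 44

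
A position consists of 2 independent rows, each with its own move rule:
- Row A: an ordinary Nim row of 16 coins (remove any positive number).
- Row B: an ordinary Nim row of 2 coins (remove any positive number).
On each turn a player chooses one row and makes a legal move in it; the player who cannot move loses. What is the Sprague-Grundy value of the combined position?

18

Row A is a plain Nim row of size 16, so its Grundy value is 16.
Row B is a plain Nim row of size 2, so its Grundy value is 2.
The value of a disjunctive sum is the nim-sum of the parts.
Combined value = 16 ⊕ 2 = 18.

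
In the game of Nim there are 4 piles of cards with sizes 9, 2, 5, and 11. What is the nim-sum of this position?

5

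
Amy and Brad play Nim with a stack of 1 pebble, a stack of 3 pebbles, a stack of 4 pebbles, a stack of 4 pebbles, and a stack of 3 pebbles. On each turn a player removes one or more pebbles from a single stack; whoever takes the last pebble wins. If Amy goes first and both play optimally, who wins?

Nim-sum: 1 XOR 3 XOR 4 XOR 4 XOR 3 = 1.
The nim-sum is 1 ≠ 0, so this is an N-position: the player to move can win; Amy has a winning move.

Amy wins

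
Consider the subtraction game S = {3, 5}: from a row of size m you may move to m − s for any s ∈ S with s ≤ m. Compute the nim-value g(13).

1

Build the Grundy sequence with g(k) = mex{g(k−s) : s ∈ {3, 5}, s ≤ k}:
g(0) = mex{} = 0
g(1) = mex{} = 0
g(2) = mex{} = 0
g(3) = mex{0} = 1
g(4) = mex{0} = 1
g(5) = mex{0} = 1
g(6) = mex{0,1} = 2
g(7) = mex{0,1} = 2
g(8) = mex{1} = 0
g(9) = mex{1,2} = 0
g(10) = mex{1,2} = 0
g(11) = mex{0,2} = 1
g(12) = mex{0,2} = 1
g(13) = mex{0} = 1
So g(13) = 1.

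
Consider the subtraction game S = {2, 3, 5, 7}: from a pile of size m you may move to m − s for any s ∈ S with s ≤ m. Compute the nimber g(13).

2

Compute g(0), g(1), … for moves {2, 3, 5, 7}:
g(0) = mex{} = 0
g(1) = mex{} = 0
g(2) = mex{0} = 1
g(3) = mex{0} = 1
g(4) = mex{0,1} = 2
g(5) = mex{0,1} = 2
g(6) = mex{0,1,2} = 3
g(7) = mex{0,1,2} = 3
g(8) = mex{0,1,2,3} = 4
g(9) = mex{1,2,3} = 0
g(10) = mex{1,2,3,4} = 0
g(11) = mex{0,2,3,4} = 1
g(12) = mex{0,2,3} = 1
g(13) = mex{0,1,3,4} = 2
So g(13) = 2.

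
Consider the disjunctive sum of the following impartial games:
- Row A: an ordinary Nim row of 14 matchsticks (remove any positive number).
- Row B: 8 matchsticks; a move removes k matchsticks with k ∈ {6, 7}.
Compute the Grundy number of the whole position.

Row A is a plain Nim row of size 14, so its Grundy value is 14.
Grundy values for row B (subtraction set {6, 7}):
g(0) = mex{} = 0
g(1) = mex{} = 0
g(2) = mex{} = 0
g(3) = mex{} = 0
g(4) = mex{} = 0
g(5) = mex{} = 0
g(6) = mex{0} = 1
g(7) = mex{0} = 1
g(8) = mex{0} = 1
So g(8) = 1.
By the Sprague-Grundy theorem, the Grundy value of a sum of independent games is the XOR of the component values.
Combined value = 14 ⊕ 1 = 15.

15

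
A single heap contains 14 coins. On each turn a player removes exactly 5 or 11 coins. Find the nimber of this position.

2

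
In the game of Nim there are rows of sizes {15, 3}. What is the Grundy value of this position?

12

Nim-sum: 15 ^ 3 = 12.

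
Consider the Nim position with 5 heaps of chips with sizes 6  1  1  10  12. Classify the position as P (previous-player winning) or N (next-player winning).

Compute the nim-sum pairwise:
6 XOR 1 = 7
7 XOR 1 = 6
6 XOR 10 = 12
12 XOR 12 = 0
The nim-sum is 0, so this is a P-position: the player to move is in a losing position under optimal play.

P-position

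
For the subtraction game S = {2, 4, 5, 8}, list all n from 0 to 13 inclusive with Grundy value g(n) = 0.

0, 1, 7, 10, 13

Grundy values for subtraction set {2, 4, 5, 8}:
k:     0  1  2  3  4  5  6  7  8  9 10 11 12 13
g(k):  0  0  1  1  2  2  3  0  4  1  0  2  1  0
The P-positions (g = 0) in 0..13 are 0, 1, 7, 10, 13.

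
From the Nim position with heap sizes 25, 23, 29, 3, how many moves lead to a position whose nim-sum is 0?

In binary:
  11001  (25)
  10111  (23)
  11101  (29)
  00011  (3)
  -----
  10000  (16)
The overall nim-sum is X = 16. A heap of size p has a winning move iff p XOR X < p (reduce it to p XOR X).
  25: 25 XOR 16 = 9 < 25 — winning move (to 9).
  23: 23 XOR 16 = 7 < 23 — winning move (to 7).
  29: 29 XOR 16 = 13 < 29 — winning move (to 13).
  3: 3 XOR 16 = 19 ≥ 3 — no move.
That gives 3 winning moves.

3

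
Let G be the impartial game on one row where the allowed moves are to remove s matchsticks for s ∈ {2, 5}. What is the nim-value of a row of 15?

Build the Grundy sequence with g(k) = mex{g(k−s) : s ∈ {2, 5}, s ≤ k}:
k:     0  1  2  3  4  5  6  7  8  9 10 11 12 13 14 15
g(k):  0  0  1  1  0  2  1  0  0  1  1  0  2  1  0  0
So g(15) = 0.

0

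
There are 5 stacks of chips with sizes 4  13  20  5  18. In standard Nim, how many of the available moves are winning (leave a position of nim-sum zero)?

Nim-sum: 4 XOR 13 XOR 20 XOR 5 XOR 18 = 10.
The overall nim-sum is X = 10. A stack of size p has a winning move iff p XOR X < p (reduce it to p XOR X).
  4: 4 XOR 10 = 14 ≥ 4 — no move.
  13: 13 XOR 10 = 7 < 13 — winning move (to 7).
  20: 20 XOR 10 = 30 ≥ 20 — no move.
  5: 5 XOR 10 = 15 ≥ 5 — no move.
  18: 18 XOR 10 = 24 ≥ 18 — no move.
That gives 1 winning move.

1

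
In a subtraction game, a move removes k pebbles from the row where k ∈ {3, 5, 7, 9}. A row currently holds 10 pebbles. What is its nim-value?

3

Build the Grundy sequence with g(k) = mex{g(k−s) : s ∈ {3, 5, 7, 9}, s ≤ k}:
k:     0  1  2  3  4  5  6  7  8  9 10
g(k):  0  0  0  1  1  1  2  2  2  3  3
So g(10) = 3.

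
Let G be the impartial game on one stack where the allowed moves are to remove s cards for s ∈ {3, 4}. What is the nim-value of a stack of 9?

0

Compute g(0), g(1), … for moves {3, 4}:
g(0) = mex{} = 0
g(1) = mex{} = 0
g(2) = mex{} = 0
g(3) = mex{0} = 1
g(4) = mex{0} = 1
g(5) = mex{0} = 1
g(6) = mex{0,1} = 2
g(7) = mex{1} = 0
g(8) = mex{1} = 0
g(9) = mex{1,2} = 0
So g(9) = 0.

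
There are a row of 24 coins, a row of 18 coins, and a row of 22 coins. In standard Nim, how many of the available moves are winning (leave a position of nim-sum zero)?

3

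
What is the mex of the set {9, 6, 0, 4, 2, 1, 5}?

3

The values 0, 1, 2 are all present; 3 is the first non-negative integer missing from the set.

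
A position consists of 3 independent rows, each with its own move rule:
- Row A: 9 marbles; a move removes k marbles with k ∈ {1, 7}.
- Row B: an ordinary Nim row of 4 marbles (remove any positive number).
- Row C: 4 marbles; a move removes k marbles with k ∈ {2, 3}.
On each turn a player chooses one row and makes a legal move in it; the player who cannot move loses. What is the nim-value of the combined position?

For row A, compute g(0), g(1), … with moves {1, 7}:
g(0) = mex{} = 0
g(1) = mex{0} = 1
g(2) = mex{1} = 0
g(3) = mex{0} = 1
g(4) = mex{1} = 0
g(5) = mex{0} = 1
g(6) = mex{1} = 0
g(7) = mex{0} = 1
g(8) = mex{1} = 0
g(9) = mex{0} = 1
So g(9) = 1.
Row B is a plain Nim row of size 4, so its Grundy value is 4.
Build the Grundy sequence for row C with g(k) = mex{g(k−s) : s ∈ {2, 3}, s ≤ k}:
k:     0  1  2  3  4
g(k):  0  0  1  1  2
So g(4) = 2.
By the Sprague-Grundy theorem, the Grundy value of a sum of independent games is the XOR of the component values.
Combined value = 1 XOR 4 XOR 2 = 7.

7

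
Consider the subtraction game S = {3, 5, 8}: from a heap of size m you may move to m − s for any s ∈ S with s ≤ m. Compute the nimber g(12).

Build the Grundy sequence with g(k) = mex{g(k−s) : s ∈ {3, 5, 8}, s ≤ k}:
g(0) = mex{} = 0
g(1) = mex{} = 0
g(2) = mex{} = 0
g(3) = mex{0} = 1
g(4) = mex{0} = 1
g(5) = mex{0} = 1
g(6) = mex{0,1} = 2
g(7) = mex{0,1} = 2
g(8) = mex{0,1} = 2
g(9) = mex{0,1,2} = 3
g(10) = mex{0,1,2} = 3
g(11) = mex{1,2} = 0
g(12) = mex{1,2,3} = 0
So g(12) = 0.

0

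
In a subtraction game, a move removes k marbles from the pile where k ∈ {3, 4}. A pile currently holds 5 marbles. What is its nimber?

1

Compute g(0), g(1), … for moves {3, 4}:
g(0) = mex{} = 0
g(1) = mex{} = 0
g(2) = mex{} = 0
g(3) = mex{0} = 1
g(4) = mex{0} = 1
g(5) = mex{0} = 1
So g(5) = 1.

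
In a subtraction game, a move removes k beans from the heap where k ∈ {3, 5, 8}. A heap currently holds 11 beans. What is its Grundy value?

Build the Grundy sequence with g(k) = mex{g(k−s) : s ∈ {3, 5, 8}, s ≤ k}:
k:     0  1  2  3  4  5  6  7  8  9 10 11
g(k):  0  0  0  1  1  1  2  2  2  3  3  0
So g(11) = 0.

0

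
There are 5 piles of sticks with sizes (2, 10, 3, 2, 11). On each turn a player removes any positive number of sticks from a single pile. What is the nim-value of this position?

2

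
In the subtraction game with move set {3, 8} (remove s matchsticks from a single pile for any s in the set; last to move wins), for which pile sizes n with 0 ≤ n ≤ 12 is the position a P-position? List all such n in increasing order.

Build the Grundy sequence with g(k) = mex{g(k−s) : s ∈ {3, 8}, s ≤ k}:
k:     0  1  2  3  4  5  6  7  8  9 10 11 12
g(k):  0  0  0  1  1  1  0  0  2  1  1  0  0
The P-positions (g = 0) in 0..12 are 0, 1, 2, 6, 7, 11, 12.

0, 1, 2, 6, 7, 11, 12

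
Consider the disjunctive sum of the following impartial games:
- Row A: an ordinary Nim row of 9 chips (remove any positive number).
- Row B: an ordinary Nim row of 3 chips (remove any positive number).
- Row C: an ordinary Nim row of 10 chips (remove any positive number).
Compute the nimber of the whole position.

Row A is a plain Nim row of size 9, so its Grundy value is 9.
Row B is a plain Nim row of size 3, so its Grundy value is 3.
Row C is a plain Nim row of size 10, so its Grundy value is 10.
By the Sprague-Grundy theorem, the Grundy value of a sum of independent games is the XOR of the component values.
Combined value = 9 XOR 3 XOR 10 = 0.

0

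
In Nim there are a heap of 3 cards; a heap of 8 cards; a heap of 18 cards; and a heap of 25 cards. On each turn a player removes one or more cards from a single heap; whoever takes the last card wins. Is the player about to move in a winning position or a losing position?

Losing position

Write each in binary and XOR column by column:
  00011  (3)
  01000  (8)
  10010  (18)
  11001  (25)
  -----
  00000  (0)
The nim-sum is 0, so this is a P-position: the player to move is in a losing position under optimal play.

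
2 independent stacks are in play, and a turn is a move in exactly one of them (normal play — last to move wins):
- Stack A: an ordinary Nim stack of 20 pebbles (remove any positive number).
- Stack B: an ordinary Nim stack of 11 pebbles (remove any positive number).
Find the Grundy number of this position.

Stack A is a plain Nim stack of size 20, so its Grundy value is 20.
Stack B is a plain Nim stack of size 11, so its Grundy value is 11.
By the Sprague-Grundy theorem, the Grundy value of a sum of independent games is the XOR of the component values.
Combined value = 20 XOR 11 = 31.

31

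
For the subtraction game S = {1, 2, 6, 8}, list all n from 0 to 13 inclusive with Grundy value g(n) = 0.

0, 3, 7, 10

Build the Grundy sequence with g(k) = mex{g(k−s) : s ∈ {1, 2, 6, 8}, s ≤ k}:
k:     0  1  2  3  4  5  6  7  8  9 10 11 12 13
g(k):  0  1  2  0  1  2  3  0  1  2  0  1  2  3
The P-positions (g = 0) in 0..13 are 0, 3, 7, 10.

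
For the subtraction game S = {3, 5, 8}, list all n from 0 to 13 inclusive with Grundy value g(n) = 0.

Build the Grundy sequence with g(k) = mex{g(k−s) : s ∈ {3, 5, 8}, s ≤ k}:
k:     0  1  2  3  4  5  6  7  8  9 10 11 12 13
g(k):  0  0  0  1  1  1  2  2  2  3  3  0  0  0
The P-positions (g = 0) in 0..13 are 0, 1, 2, 11, 12, 13.

0, 1, 2, 11, 12, 13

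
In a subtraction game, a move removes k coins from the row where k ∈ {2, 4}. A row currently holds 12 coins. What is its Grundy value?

0

Grundy values for subtraction set {2, 4}:
k:     0  1  2  3  4  5  6  7  8  9 10 11 12
g(k):  0  0  1  1  2  2  0  0  1  1  2  2  0
So g(12) = 0.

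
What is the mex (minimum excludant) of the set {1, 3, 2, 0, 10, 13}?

4

The values 0, 1, 2, 3 are all present; 4 is the first non-negative integer missing from the set.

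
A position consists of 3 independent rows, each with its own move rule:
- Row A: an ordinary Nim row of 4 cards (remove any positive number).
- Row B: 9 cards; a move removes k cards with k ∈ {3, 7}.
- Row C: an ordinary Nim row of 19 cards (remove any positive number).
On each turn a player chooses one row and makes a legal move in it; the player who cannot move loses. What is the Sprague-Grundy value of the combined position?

22

Row A is a plain Nim row of size 4, so its Grundy value is 4.
For row B, compute g(0), g(1), … with moves {3, 7}:
k:     0  1  2  3  4  5  6  7  8  9
g(k):  0  0  0  1  1  1  0  2  2  1
So g(9) = 1.
Row C is a plain Nim row of size 19, so its Grundy value is 19.
The value of a disjunctive sum is the nim-sum of the parts.
Combined value = 4 ⊕ 1 ⊕ 19 = 22.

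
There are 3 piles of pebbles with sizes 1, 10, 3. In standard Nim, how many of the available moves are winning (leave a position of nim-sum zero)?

1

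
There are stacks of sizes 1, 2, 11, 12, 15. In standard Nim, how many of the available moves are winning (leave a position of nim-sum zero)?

3

Bitwise XOR of the heap sizes:
  0001  (1)
  0010  (2)
  1011  (11)
  1100  (12)
  1111  (15)
  ----
  1011  (11)
The overall nim-sum is X = 11. A stack of size p has a winning move iff p XOR X < p (reduce it to p XOR X).
  1: 1 XOR 11 = 10 ≥ 1 — no move.
  2: 2 XOR 11 = 9 ≥ 2 — no move.
  11: 11 XOR 11 = 0 < 11 — winning move (to 0).
  12: 12 XOR 11 = 7 < 12 — winning move (to 7).
  15: 15 XOR 11 = 4 < 15 — winning move (to 4).
That gives 3 winning moves.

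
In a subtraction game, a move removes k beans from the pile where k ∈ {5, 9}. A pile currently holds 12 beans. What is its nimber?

Compute g(0), g(1), … for moves {5, 9}:
k:     0  1  2  3  4  5  6  7  8  9 10 11 12
g(k):  0  0  0  0  0  1  1  1  1  1  2  2  2
So g(12) = 2.

2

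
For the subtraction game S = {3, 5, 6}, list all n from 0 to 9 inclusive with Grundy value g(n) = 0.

0, 1, 2, 9

Build the Grundy sequence with g(k) = mex{g(k−s) : s ∈ {3, 5, 6}, s ≤ k}:
k:     0  1  2  3  4  5  6  7  8  9
g(k):  0  0  0  1  1  1  2  2  2  0
The P-positions (g = 0) in 0..9 are 0, 1, 2, 9.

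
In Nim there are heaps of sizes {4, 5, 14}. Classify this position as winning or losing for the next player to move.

Compute the nim-sum pairwise:
4 XOR 5 = 1
1 XOR 14 = 15
The nim-sum is 15 ≠ 0, so this is an N-position: the player to move can win.

Winning position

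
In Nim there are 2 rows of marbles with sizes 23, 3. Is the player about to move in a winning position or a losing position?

Compute the nim-sum pairwise:
23 XOR 3 = 20
The nim-sum is 20 ≠ 0, so this is an N-position: the player to move can win.

Winning position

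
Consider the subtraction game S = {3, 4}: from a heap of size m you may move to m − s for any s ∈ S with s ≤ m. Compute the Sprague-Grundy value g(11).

Compute g(0), g(1), … for moves {3, 4}:
k:     0  1  2  3  4  5  6  7  8  9 10 11
g(k):  0  0  0  1  1  1  2  0  0  0  1  1
So g(11) = 1.

1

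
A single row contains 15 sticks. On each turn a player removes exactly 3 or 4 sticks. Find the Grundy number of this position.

0

Grundy values for subtraction set {3, 4}:
k:     0  1  2  3  4  5  6  7  8  9 10 11 12 13 14 15
g(k):  0  0  0  1  1  1  2  0  0  0  1  1  1  2  0  0
So g(15) = 0.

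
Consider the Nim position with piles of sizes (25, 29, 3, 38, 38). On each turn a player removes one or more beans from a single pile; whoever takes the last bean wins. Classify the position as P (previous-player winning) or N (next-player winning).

Write each in binary and XOR column by column:
  011001  (25)
  011101  (29)
  000011  (3)
  100110  (38)
  100110  (38)
  ------
  000111  (7)
The nim-sum is 7 ≠ 0, so this is an N-position: the player to move can win.

N-position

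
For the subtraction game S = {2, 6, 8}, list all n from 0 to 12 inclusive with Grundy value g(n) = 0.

0, 1, 4, 5

Grundy values for subtraction set {2, 6, 8}:
k:     0  1  2  3  4  5  6  7  8  9 10 11 12
g(k):  0  0  1  1  0  0  1  1  2  2  3  3  2
The P-positions (g = 0) in 0..12 are 0, 1, 4, 5.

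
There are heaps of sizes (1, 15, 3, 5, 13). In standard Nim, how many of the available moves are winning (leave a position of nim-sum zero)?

3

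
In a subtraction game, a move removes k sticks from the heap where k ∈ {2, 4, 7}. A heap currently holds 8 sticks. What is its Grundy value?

1

Build the Grundy sequence with g(k) = mex{g(k−s) : s ∈ {2, 4, 7}, s ≤ k}:
k:     0  1  2  3  4  5  6  7  8
g(k):  0  0  1  1  2  2  0  3  1
So g(8) = 1.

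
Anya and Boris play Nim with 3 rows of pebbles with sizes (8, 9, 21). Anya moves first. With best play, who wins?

Nim-sum: 8 ⊕ 9 ⊕ 21 = 20.
The nim-sum is 20 ≠ 0, so this is an N-position: the player to move can win; Anya has a winning move.

Anya wins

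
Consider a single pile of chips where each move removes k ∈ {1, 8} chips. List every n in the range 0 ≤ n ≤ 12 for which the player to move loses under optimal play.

0, 2, 4, 6, 9, 11

Compute g(0), g(1), … for moves {1, 8}:
k:     0  1  2  3  4  5  6  7  8  9 10 11 12
g(k):  0  1  0  1  0  1  0  1  2  0  1  0  1
The P-positions (g = 0) in 0..12 are 0, 2, 4, 6, 9, 11.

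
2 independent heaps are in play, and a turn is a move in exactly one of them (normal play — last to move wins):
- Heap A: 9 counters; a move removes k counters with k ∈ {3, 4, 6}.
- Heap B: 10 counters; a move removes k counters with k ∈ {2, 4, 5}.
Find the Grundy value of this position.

Grundy values for heap A (subtraction set {3, 4, 6}):
k:     0  1  2  3  4  5  6  7  8  9
g(k):  0  0  0  1  1  1  2  2  2  0
So g(9) = 0.
For heap B, compute g(0), g(1), … with moves {2, 4, 5}:
g(0) = mex{} = 0
g(1) = mex{} = 0
g(2) = mex{0} = 1
g(3) = mex{0} = 1
g(4) = mex{0,1} = 2
g(5) = mex{0,1} = 2
g(6) = mex{0,1,2} = 3
g(7) = mex{1,2} = 0
g(8) = mex{1,2,3} = 0
g(9) = mex{0,2} = 1
g(10) = mex{0,2,3} = 1
So g(10) = 1.
The value of a disjunctive sum is the nim-sum of the parts.
Combined value = 0 XOR 1 = 1.

1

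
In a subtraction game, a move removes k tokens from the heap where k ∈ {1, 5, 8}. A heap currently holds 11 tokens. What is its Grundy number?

3

Compute g(0), g(1), … for moves {1, 5, 8}:
g(0) = mex{} = 0
g(1) = mex{0} = 1
g(2) = mex{1} = 0
g(3) = mex{0} = 1
g(4) = mex{1} = 0
g(5) = mex{0} = 1
g(6) = mex{1} = 0
g(7) = mex{0} = 1
g(8) = mex{0,1} = 2
g(9) = mex{0,1,2} = 3
g(10) = mex{0,1,3} = 2
g(11) = mex{0,1,2} = 3
So g(11) = 3.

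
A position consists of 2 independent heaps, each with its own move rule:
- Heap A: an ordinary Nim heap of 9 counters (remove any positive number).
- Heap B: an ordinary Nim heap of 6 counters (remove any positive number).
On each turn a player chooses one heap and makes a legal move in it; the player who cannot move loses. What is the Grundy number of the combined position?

15

Heap A is a plain Nim heap of size 9, so its Grundy value is 9.
Heap B is a plain Nim heap of size 6, so its Grundy value is 6.
The value of a disjunctive sum is the nim-sum of the parts.
Combined value = 9 XOR 6 = 15.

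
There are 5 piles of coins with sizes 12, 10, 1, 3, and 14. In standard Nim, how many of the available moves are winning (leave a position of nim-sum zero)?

3

Compute the nim-sum pairwise:
12 ^ 10 = 6
6 ^ 1 = 7
7 ^ 3 = 4
4 ^ 14 = 10
The overall nim-sum is X = 10. A pile of size p has a winning move iff p XOR X < p (reduce it to p XOR X).
  12: 12 XOR 10 = 6 < 12 — winning move (to 6).
  10: 10 XOR 10 = 0 < 10 — winning move (to 0).
  1: 1 XOR 10 = 11 ≥ 1 — no move.
  3: 3 XOR 10 = 9 ≥ 3 — no move.
  14: 14 XOR 10 = 4 < 14 — winning move (to 4).
That gives 3 winning moves.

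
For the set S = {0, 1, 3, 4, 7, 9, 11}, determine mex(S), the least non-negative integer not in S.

The values 0, 1 are all present; 2 is the first non-negative integer missing from the set.

2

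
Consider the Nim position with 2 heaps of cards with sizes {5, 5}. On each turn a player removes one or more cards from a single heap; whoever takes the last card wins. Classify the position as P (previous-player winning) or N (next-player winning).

Compute the nim-sum pairwise:
5 XOR 5 = 0
The nim-sum is 0, so this is a P-position: the player to move is in a losing position under optimal play.

P-position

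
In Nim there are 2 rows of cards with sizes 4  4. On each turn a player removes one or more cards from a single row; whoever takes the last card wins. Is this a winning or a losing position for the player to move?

Losing position

Nim-sum: 4 ^ 4 = 0.
The nim-sum is 0, so this is a P-position: the player to move is in a losing position under optimal play.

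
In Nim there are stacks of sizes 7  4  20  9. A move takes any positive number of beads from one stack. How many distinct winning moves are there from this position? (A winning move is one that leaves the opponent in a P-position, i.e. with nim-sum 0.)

1

Nim-sum: 7 ⊕ 4 ⊕ 20 ⊕ 9 = 30.
The overall nim-sum is X = 30. A stack of size p has a winning move iff p XOR X < p (reduce it to p XOR X).
  7: 7 XOR 30 = 25 ≥ 7 — no move.
  4: 4 XOR 30 = 26 ≥ 4 — no move.
  20: 20 XOR 30 = 10 < 20 — winning move (to 10).
  9: 9 XOR 30 = 23 ≥ 9 — no move.
That gives 1 winning move.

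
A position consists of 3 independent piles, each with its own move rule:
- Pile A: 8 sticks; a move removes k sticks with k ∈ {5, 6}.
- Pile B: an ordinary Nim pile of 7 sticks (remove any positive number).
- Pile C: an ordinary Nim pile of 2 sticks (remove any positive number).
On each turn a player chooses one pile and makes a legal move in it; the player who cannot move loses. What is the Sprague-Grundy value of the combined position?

4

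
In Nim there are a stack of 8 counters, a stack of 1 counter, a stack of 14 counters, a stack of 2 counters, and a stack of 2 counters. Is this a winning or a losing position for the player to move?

Winning position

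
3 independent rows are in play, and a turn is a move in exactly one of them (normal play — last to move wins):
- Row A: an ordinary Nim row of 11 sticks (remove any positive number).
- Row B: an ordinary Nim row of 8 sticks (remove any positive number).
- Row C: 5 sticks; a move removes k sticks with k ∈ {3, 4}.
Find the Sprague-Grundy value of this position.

2

Row A is a plain Nim row of size 11, so its Grundy value is 11.
Row B is a plain Nim row of size 8, so its Grundy value is 8.
For row C, compute g(0), g(1), … with moves {3, 4}:
k:     0  1  2  3  4  5
g(k):  0  0  0  1  1  1
So g(5) = 1.
By the Sprague-Grundy theorem, the Grundy value of a sum of independent games is the XOR of the component values.
Combined value = 11 ⊕ 8 ⊕ 1 = 2.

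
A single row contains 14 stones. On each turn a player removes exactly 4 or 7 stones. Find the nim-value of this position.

0

Build the Grundy sequence with g(k) = mex{g(k−s) : s ∈ {4, 7}, s ≤ k}:
g(0) = mex{} = 0
g(1) = mex{} = 0
g(2) = mex{} = 0
g(3) = mex{} = 0
g(4) = mex{0} = 1
g(5) = mex{0} = 1
g(6) = mex{0} = 1
g(7) = mex{0} = 1
g(8) = mex{0,1} = 2
g(9) = mex{0,1} = 2
g(10) = mex{0,1} = 2
g(11) = mex{1} = 0
g(12) = mex{1,2} = 0
g(13) = mex{1,2} = 0
g(14) = mex{1,2} = 0
So g(14) = 0.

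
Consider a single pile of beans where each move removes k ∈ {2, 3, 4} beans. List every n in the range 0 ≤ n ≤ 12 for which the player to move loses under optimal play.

0, 1, 6, 7, 12

Build the Grundy sequence with g(k) = mex{g(k−s) : s ∈ {2, 3, 4}, s ≤ k}:
g(0) = mex{} = 0
g(1) = mex{} = 0
g(2) = mex{0} = 1
g(3) = mex{0} = 1
g(4) = mex{0,1} = 2
g(5) = mex{0,1} = 2
g(6) = mex{1,2} = 0
g(7) = mex{1,2} = 0
g(8) = mex{0,2} = 1
g(9) = mex{0,2} = 1
g(10) = mex{0,1} = 2
g(11) = mex{0,1} = 2
g(12) = mex{1,2} = 0
The P-positions (g = 0) in 0..12 are 0, 1, 6, 7, 12.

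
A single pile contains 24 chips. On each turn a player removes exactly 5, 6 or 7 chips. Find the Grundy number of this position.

Compute g(0), g(1), … for moves {5, 6, 7}:
k:     0  1  2  3  4  5  6  7  8  9 10 11 12 13 14 15 16 17 18 19 20 21 22 23 24
g(k):  0  0  0  0  0  1  1  1  1  1  2  2  0  0  0  0  0  1  1  1  1  1  2  2  0
So g(24) = 0.

0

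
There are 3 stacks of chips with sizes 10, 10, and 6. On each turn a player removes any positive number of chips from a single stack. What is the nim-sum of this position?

6

Compute the nim-sum pairwise:
10 ^ 10 = 0
0 ^ 6 = 6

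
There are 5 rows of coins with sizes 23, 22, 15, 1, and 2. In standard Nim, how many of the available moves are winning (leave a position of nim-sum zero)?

Nim-sum: 23 XOR 22 XOR 15 XOR 1 XOR 2 = 13.
The overall nim-sum is X = 13. A row of size p has a winning move iff p XOR X < p (reduce it to p XOR X).
  23: 23 XOR 13 = 26 ≥ 23 — no move.
  22: 22 XOR 13 = 27 ≥ 22 — no move.
  15: 15 XOR 13 = 2 < 15 — winning move (to 2).
  1: 1 XOR 13 = 12 ≥ 1 — no move.
  2: 2 XOR 13 = 15 ≥ 2 — no move.
That gives 1 winning move.

1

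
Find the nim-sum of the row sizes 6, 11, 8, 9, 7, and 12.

7

Write each in binary and XOR column by column:
  0110  (6)
  1011  (11)
  1000  (8)
  1001  (9)
  0111  (7)
  1100  (12)
  ----
  0111  (7)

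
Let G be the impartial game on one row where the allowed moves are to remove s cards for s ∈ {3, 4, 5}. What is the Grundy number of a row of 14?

2

Compute g(0), g(1), … for moves {3, 4, 5}:
g(0) = mex{} = 0
g(1) = mex{} = 0
g(2) = mex{} = 0
g(3) = mex{0} = 1
g(4) = mex{0} = 1
g(5) = mex{0} = 1
g(6) = mex{0,1} = 2
g(7) = mex{0,1} = 2
g(8) = mex{1} = 0
g(9) = mex{1,2} = 0
g(10) = mex{1,2} = 0
g(11) = mex{0,2} = 1
g(12) = mex{0,2} = 1
g(13) = mex{0} = 1
g(14) = mex{0,1} = 2
So g(14) = 2.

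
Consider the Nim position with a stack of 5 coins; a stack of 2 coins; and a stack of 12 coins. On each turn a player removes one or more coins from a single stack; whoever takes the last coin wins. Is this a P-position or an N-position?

N-position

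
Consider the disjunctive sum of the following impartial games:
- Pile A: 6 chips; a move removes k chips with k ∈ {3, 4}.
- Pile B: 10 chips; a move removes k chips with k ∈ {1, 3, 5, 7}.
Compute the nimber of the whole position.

Build the Grundy sequence for pile A with g(k) = mex{g(k−s) : s ∈ {3, 4}, s ≤ k}:
g(0) = mex{} = 0
g(1) = mex{} = 0
g(2) = mex{} = 0
g(3) = mex{0} = 1
g(4) = mex{0} = 1
g(5) = mex{0} = 1
g(6) = mex{0,1} = 2
So g(6) = 2.
Build the Grundy sequence for pile B with g(k) = mex{g(k−s) : s ∈ {1, 3, 5, 7}, s ≤ k}:
k:     0  1  2  3  4  5  6  7  8  9 10
g(k):  0  1  0  1  0  1  0  1  0  1  0
So g(10) = 0.
By the Sprague-Grundy theorem, the Grundy value of a sum of independent games is the XOR of the component values.
Combined value = 2 XOR 0 = 2.

2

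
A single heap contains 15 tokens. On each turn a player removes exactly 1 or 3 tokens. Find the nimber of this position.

Compute g(0), g(1), … for moves {1, 3}:
k:     0  1  2  3  4  5  6  7  8  9 10 11 12 13 14 15
g(k):  0  1  0  1  0  1  0  1  0  1  0  1  0  1  0  1
So g(15) = 1.

1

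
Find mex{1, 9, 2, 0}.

The values 0, 1, 2 are all present; 3 is the first non-negative integer missing from the set.

3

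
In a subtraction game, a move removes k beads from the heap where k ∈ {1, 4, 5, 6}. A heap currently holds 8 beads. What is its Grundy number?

4

Compute g(0), g(1), … for moves {1, 4, 5, 6}:
g(0) = mex{} = 0
g(1) = mex{0} = 1
g(2) = mex{1} = 0
g(3) = mex{0} = 1
g(4) = mex{0,1} = 2
g(5) = mex{0,1,2} = 3
g(6) = mex{0,1,3} = 2
g(7) = mex{0,1,2} = 3
g(8) = mex{0,1,2,3} = 4
So g(8) = 4.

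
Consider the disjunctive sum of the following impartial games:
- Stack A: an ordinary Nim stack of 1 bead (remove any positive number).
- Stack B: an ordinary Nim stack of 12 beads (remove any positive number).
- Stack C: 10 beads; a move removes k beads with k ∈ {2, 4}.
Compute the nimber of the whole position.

Stack A is a plain Nim stack of size 1, so its Grundy value is 1.
Stack B is a plain Nim stack of size 12, so its Grundy value is 12.
Build the Grundy sequence for stack C with g(k) = mex{g(k−s) : s ∈ {2, 4}, s ≤ k}:
k:     0  1  2  3  4  5  6  7  8  9 10
g(k):  0  0  1  1  2  2  0  0  1  1  2
So g(10) = 2.
The value of a disjunctive sum is the nim-sum of the parts.
Combined value = 1 XOR 12 XOR 2 = 15.

15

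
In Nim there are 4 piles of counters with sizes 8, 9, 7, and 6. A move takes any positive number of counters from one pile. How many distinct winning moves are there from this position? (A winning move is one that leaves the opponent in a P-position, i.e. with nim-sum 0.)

Compute the nim-sum pairwise:
8 XOR 9 = 1
1 XOR 7 = 6
6 XOR 6 = 0
The nim-sum is already 0, so every move leaves a nonzero nim-sum — there are no winning moves.

0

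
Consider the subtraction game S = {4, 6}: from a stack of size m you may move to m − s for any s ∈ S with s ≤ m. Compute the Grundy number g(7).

1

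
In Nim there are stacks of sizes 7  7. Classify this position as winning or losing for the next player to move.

Bitwise XOR of the heap sizes:
  111  (7)
  111  (7)
  ---
  000  (0)
The nim-sum is 0, so this is a P-position: the player to move is in a losing position under optimal play.

Losing position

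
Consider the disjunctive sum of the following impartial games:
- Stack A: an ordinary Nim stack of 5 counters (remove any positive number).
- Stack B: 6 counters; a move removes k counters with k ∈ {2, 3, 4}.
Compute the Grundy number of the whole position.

5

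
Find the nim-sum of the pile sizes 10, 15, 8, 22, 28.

7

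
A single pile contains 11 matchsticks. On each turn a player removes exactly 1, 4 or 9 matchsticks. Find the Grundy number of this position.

Compute g(0), g(1), … for moves {1, 4, 9}:
k:     0  1  2  3  4  5  6  7  8  9 10 11
g(k):  0  1  0  1  2  0  1  0  1  2  0  1
So g(11) = 1.

1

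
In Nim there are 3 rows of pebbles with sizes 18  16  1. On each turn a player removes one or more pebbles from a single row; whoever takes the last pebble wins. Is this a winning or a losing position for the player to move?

Write each in binary and XOR column by column:
  10010  (18)
  10000  (16)
  00001  (1)
  -----
  00011  (3)
The nim-sum is 3 ≠ 0, so this is an N-position: the player to move can win.

Winning position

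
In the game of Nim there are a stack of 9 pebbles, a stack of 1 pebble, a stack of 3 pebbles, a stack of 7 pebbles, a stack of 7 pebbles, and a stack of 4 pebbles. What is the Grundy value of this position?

15

In binary:
  1001  (9)
  0001  (1)
  0011  (3)
  0111  (7)
  0111  (7)
  0100  (4)
  ----
  1111  (15)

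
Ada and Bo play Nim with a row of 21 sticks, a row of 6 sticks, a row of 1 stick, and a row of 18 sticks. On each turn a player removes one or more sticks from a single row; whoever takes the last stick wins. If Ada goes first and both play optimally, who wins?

Bo wins

Nim-sum: 21 ⊕ 6 ⊕ 1 ⊕ 18 = 0.
The nim-sum is 0, so this is a P-position: the player to move is in a losing position under optimal play; Ada is about to move from it and so loses — Bo wins.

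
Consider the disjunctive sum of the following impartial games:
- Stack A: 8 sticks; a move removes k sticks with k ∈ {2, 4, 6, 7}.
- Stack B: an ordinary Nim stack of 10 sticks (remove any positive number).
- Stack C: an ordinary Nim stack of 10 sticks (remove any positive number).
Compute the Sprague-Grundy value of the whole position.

4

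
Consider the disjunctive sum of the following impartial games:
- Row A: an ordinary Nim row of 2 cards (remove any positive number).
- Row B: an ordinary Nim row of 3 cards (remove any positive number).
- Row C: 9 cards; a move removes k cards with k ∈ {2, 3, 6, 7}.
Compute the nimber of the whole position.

1

Row A is a plain Nim row of size 2, so its Grundy value is 2.
Row B is a plain Nim row of size 3, so its Grundy value is 3.
Build the Grundy sequence for row C with g(k) = mex{g(k−s) : s ∈ {2, 3, 6, 7}, s ≤ k}:
g(0) = mex{} = 0
g(1) = mex{} = 0
g(2) = mex{0} = 1
g(3) = mex{0} = 1
g(4) = mex{0,1} = 2
g(5) = mex{1} = 0
g(6) = mex{0,1,2} = 3
g(7) = mex{0,2} = 1
g(8) = mex{0,1,3} = 2
g(9) = mex{1,3} = 0
So g(9) = 0.
The value of a disjunctive sum is the nim-sum of the parts.
Combined value = 2 XOR 3 XOR 0 = 1.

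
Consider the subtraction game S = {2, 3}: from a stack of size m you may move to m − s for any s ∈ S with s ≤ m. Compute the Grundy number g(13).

Grundy values for subtraction set {2, 3}:
k:     0  1  2  3  4  5  6  7  8  9 10 11 12 13
g(k):  0  0  1  1  2  0  0  1  1  2  0  0  1  1
So g(13) = 1.

1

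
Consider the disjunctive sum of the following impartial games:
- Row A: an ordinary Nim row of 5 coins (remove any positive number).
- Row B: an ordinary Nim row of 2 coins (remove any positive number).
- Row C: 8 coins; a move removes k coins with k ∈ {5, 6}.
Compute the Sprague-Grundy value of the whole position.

Row A is a plain Nim row of size 5, so its Grundy value is 5.
Row B is a plain Nim row of size 2, so its Grundy value is 2.
Grundy values for row C (subtraction set {5, 6}):
k:     0  1  2  3  4  5  6  7  8
g(k):  0  0  0  0  0  1  1  1  1
So g(8) = 1.
By the Sprague-Grundy theorem, the Grundy value of a sum of independent games is the XOR of the component values.
Combined value = 5 XOR 2 XOR 1 = 6.

6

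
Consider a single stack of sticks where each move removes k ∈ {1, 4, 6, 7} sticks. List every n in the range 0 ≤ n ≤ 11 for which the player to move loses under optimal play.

Compute g(0), g(1), … for moves {1, 4, 6, 7}:
k:     0  1  2  3  4  5  6  7  8  9 10 11
g(k):  0  1  0  1  2  0  1  2  3  2  0  1
The P-positions (g = 0) in 0..11 are 0, 2, 5, 10.

0, 2, 5, 10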